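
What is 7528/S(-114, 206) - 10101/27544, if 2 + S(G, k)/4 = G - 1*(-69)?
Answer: -52312555/1294568 ≈ -40.409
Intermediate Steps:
S(G, k) = 268 + 4*G (S(G, k) = -8 + 4*(G - 1*(-69)) = -8 + 4*(G + 69) = -8 + 4*(69 + G) = -8 + (276 + 4*G) = 268 + 4*G)
7528/S(-114, 206) - 10101/27544 = 7528/(268 + 4*(-114)) - 10101/27544 = 7528/(268 - 456) - 10101*1/27544 = 7528/(-188) - 10101/27544 = 7528*(-1/188) - 10101/27544 = -1882/47 - 10101/27544 = -52312555/1294568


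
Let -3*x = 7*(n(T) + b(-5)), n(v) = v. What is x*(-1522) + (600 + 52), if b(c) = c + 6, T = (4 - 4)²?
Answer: 12610/3 ≈ 4203.3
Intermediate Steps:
T = 0 (T = 0² = 0)
b(c) = 6 + c
x = -7/3 (x = -7*(0 + (6 - 5))/3 = -7*(0 + 1)/3 = -7/3 ≈ -2.3333)
x*(-1522) + (600 + 52) = -7/3*(-1522) + (600 + 52) = 10654/3 + 652 = 12610/3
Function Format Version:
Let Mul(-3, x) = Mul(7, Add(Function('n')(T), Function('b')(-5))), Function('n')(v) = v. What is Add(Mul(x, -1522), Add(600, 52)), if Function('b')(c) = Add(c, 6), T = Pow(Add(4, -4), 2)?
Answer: Rational(12610, 3) ≈ 4203.3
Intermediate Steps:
T = 0 (T = Pow(0, 2) = 0)
Function('b')(c) = Add(6, c)
x = Rational(-7, 3) (x = Mul(Rational(-1, 3), Mul(7, Add(0, Add(6, -5)))) = Mul(Rational(-1, 3), Mul(7, Add(0, 1))) = Mul(Rational(-1, 3), Mul(7, 1)) = Mul(Rational(-1, 3), 7) = Rational(-7, 3) ≈ -2.3333)
Add(Mul(x, -1522), Add(600, 52)) = Add(Mul(Rational(-7, 3), -1522), Add(600, 52)) = Add(Rational(10654, 3), 652) = Rational(12610, 3)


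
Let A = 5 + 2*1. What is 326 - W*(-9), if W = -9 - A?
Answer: 182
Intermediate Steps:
A = 7 (A = 5 + 2 = 7)
W = -16 (W = -9 - 1*7 = -9 - 7 = -16)
326 - W*(-9) = 326 - (-16)*(-9) = 326 - 1*144 = 326 - 144 = 182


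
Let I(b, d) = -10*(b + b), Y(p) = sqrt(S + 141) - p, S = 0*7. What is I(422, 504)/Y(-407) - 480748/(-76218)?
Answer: -22780910932/1576836093 + 2110*sqrt(141)/41377 ≈ -13.842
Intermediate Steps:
S = 0
Y(p) = sqrt(141) - p (Y(p) = sqrt(0 + 141) - p = sqrt(141) - p)
I(b, d) = -20*b
I(422, 504)/Y(-407) - 480748/(-76218) = (-20*422)/(sqrt(141) - 1*(-407)) - 480748/(-76218) = -8440/(sqrt(141) + 407) - 480748*(-1/76218) = -8440/(407 + sqrt(141)) + 240374/38109 = 240374/38109 - 8440/(407 + sqrt(141))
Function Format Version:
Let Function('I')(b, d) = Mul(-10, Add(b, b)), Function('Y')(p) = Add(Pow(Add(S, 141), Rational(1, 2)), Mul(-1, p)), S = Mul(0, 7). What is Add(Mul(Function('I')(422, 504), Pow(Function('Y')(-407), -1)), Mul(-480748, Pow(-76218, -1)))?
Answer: Add(Rational(-22780910932, 1576836093), Mul(Rational(2110, 41377), Pow(141, Rational(1, 2)))) ≈ -13.842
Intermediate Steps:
S = 0
Function('Y')(p) = Add(Pow(141, Rational(1, 2)), Mul(-1, p)) (Function('Y')(p) = Add(Pow(Add(0, 141), Rational(1, 2)), Mul(-1, p)) = Add(Pow(141, Rational(1, 2)), Mul(-1, p)))
Function('I')(b, d) = Mul(-20, b) (Function('I')(b, d) = Mul(-10, Mul(2, b)) = Mul(-20, b))
Add(Mul(Function('I')(422, 504), Pow(Function('Y')(-407), -1)), Mul(-480748, Pow(-76218, -1))) = Add(Mul(Mul(-20, 422), Pow(Add(Pow(141, Rational(1, 2)), Mul(-1, -407)), -1)), Mul(-480748, Pow(-76218, -1))) = Add(Mul(-8440, Pow(Add(Pow(141, Rational(1, 2)), 407), -1)), Mul(-480748, Rational(-1, 76218))) = Add(Mul(-8440, Pow(Add(407, Pow(141, Rational(1, 2))), -1)), Rational(240374, 38109)) = Add(Rational(240374, 38109), Mul(-8440, Pow(Add(407, Pow(141, Rational(1, 2))), -1)))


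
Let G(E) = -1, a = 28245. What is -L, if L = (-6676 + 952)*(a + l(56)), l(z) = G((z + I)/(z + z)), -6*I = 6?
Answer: 161668656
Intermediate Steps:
I = -1 (I = -⅙*6 = -1)
l(z) = -1
L = -161668656 (L = (-6676 + 952)*(28245 - 1) = -5724*28244 = -161668656)
-L = -1*(-161668656) = 161668656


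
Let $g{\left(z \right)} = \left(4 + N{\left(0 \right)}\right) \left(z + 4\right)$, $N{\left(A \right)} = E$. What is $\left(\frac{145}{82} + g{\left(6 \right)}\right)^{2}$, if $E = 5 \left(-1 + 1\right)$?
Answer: $\frac{11730625}{6724} \approx 1744.6$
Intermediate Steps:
$E = 0$ ($E = 5 \cdot 0 = 0$)
$N{\left(A \right)} = 0$
$g{\left(z \right)} = 16 + 4 z$ ($g{\left(z \right)} = \left(4 + 0\right) \left(z + 4\right) = 4 \left(4 + z\right) = 16 + 4 z$)
$\left(\frac{145}{82} + g{\left(6 \right)}\right)^{2} = \left(\frac{145}{82} + \left(16 + 4 \cdot 6\right)\right)^{2} = \left(145 \cdot \frac{1}{82} + \left(16 + 24\right)\right)^{2} = \left(\frac{145}{82} + 40\right)^{2} = \left(\frac{3425}{82}\right)^{2} = \frac{11730625}{6724}$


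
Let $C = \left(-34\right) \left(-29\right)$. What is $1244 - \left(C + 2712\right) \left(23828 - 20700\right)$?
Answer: $-11566100$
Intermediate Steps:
$C = 986$
$1244 - \left(C + 2712\right) \left(23828 - 20700\right) = 1244 - \left(986 + 2712\right) \left(23828 - 20700\right) = 1244 - 3698 \cdot 3128 = 1244 - 11567344 = -11566100$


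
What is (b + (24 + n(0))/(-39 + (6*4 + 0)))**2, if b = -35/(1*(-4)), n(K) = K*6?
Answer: 20449/400 ≈ 51.122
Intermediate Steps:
n(K) = 6*K
b = 35/4 (b = -35/(-4) = -35*(-1/4) = 35/4 ≈ 8.7500)
(b + (24 + n(0))/(-39 + (6*4 + 0)))**2 = (35/4 + (24 + 6*0)/(-39 + (6*4 + 0)))**2 = (35/4 + (24 + 0)/(-39 + (24 + 0)))**2 = (35/4 + 24/(-39 + 24))**2 = (35/4 + 24/(-15))**2 = (35/4 + 24*(-1/15))**2 = (35/4 - 8/5)**2 = (143/20)**2 = 20449/400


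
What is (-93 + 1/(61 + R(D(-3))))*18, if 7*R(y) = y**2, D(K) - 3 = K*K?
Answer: -955728/571 ≈ -1673.8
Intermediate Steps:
D(K) = 3 + K**2 (D(K) = 3 + K*K = 3 + K**2)
R(y) = y**2/7
(-93 + 1/(61 + R(D(-3))))*18 = (-93 + 1/(61 + (3 + (-3)**2)**2/7))*18 = (-93 + 1/(61 + (3 + 9)**2/7))*18 = (-93 + 1/(61 + (1/7)*12**2))*18 = (-93 + 1/(61 + (1/7)*144))*18 = (-93 + 1/(61 + 144/7))*18 = (-93 + 1/(571/7))*18 = (-93 + 7/571)*18 = -53096/571*18 = -955728/571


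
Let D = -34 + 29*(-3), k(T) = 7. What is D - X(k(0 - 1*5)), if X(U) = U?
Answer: -128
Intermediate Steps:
D = -121 (D = -34 - 87 = -121)
D - X(k(0 - 1*5)) = -121 - 1*7 = -121 - 7 = -128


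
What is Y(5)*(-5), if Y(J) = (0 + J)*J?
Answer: -125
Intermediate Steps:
Y(J) = J² (Y(J) = J*J = J²)
Y(5)*(-5) = 5²*(-5) = 25*(-5) = -125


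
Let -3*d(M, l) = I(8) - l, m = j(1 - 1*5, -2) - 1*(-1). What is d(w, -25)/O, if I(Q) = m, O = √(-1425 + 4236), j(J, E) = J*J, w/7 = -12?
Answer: -14*√2811/2811 ≈ -0.26406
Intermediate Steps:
w = -84 (w = 7*(-12) = -84)
j(J, E) = J²
O = √2811 ≈ 53.019
m = 17 (m = (1 - 1*5)² - 1*(-1) = (1 - 5)² + 1 = (-4)² + 1 = 16 + 1 = 17)
I(Q) = 17
d(M, l) = -17/3 + l/3 (d(M, l) = -(17 - l)/3 = -17/3 + l/3)
d(w, -25)/O = (-17/3 + (⅓)*(-25))/(√2811) = (-17/3 - 25/3)*(√2811/2811) = -14*√2811/2811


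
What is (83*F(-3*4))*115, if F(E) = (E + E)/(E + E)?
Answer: 9545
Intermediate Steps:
F(E) = 1 (F(E) = (2*E)/((2*E)) = (2*E)*(1/(2*E)) = 1)
(83*F(-3*4))*115 = (83*1)*115 = 83*115 = 9545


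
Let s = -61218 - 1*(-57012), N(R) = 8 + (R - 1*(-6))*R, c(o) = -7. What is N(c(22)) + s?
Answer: -4191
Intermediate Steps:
N(R) = 8 + R*(6 + R) (N(R) = 8 + (R + 6)*R = 8 + (6 + R)*R = 8 + R*(6 + R))
s = -4206 (s = -61218 + 57012 = -4206)
N(c(22)) + s = (8 + (-7)**2 + 6*(-7)) - 4206 = (8 + 49 - 42) - 4206 = 15 - 4206 = -4191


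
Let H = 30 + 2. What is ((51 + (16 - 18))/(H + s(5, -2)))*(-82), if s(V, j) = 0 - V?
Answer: -4018/27 ≈ -148.81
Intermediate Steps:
s(V, j) = -V
H = 32
((51 + (16 - 18))/(H + s(5, -2)))*(-82) = ((51 + (16 - 18))/(32 - 1*5))*(-82) = ((51 - 2)/(32 - 5))*(-82) = (49/27)*(-82) = -4018/27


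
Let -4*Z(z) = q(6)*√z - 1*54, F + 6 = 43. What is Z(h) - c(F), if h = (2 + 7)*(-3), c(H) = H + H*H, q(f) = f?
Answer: -2785/2 - 9*I*√3/2 ≈ -1392.5 - 7.7942*I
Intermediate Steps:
F = 37 (F = -6 + 43 = 37)
c(H) = H + H²
h = -27 (h = 9*(-3) = -27)
Z(z) = 27/2 - 3*√z/2 (Z(z) = -(6*√z - 1*54)/4 = -(6*√z - 54)/4 = -(-54 + 6*√z)/4 = 27/2 - 3*√z/2)
Z(h) - c(F) = (27/2 - 9*I*√3/2) - 37*(1 + 37) = (27/2 - 9*I*√3/2) - 37*38 = (27/2 - 9*I*√3/2) - 1*1406 = (27/2 - 9*I*√3/2) - 1406 = -2785/2 - 9*I*√3/2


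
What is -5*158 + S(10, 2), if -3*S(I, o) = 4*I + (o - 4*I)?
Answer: -2372/3 ≈ -790.67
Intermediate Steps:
S(I, o) = -o/3 (S(I, o) = -(4*I + (o - 4*I))/3 = -o/3)
-5*158 + S(10, 2) = -5*158 - 1/3*2 = -790 - 2/3 = -2372/3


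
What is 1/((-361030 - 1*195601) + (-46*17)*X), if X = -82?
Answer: -1/492507 ≈ -2.0304e-6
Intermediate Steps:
1/((-361030 - 1*195601) + (-46*17)*X) = 1/((-361030 - 1*195601) - 46*17*(-82)) = 1/((-361030 - 195601) - 782*(-82)) = 1/(-556631 + 64124) = 1/(-492507) = -1/492507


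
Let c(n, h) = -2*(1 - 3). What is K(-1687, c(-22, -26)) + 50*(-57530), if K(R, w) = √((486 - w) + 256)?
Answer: -2876500 + 3*√82 ≈ -2.8765e+6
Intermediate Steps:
c(n, h) = 4 (c(n, h) = -2*(-2) = 4)
K(R, w) = √(742 - w)
K(-1687, c(-22, -26)) + 50*(-57530) = √(742 - 1*4) + 50*(-57530) = √(742 - 4) - 2876500 = √738 - 2876500 = 3*√82 - 2876500 = -2876500 + 3*√82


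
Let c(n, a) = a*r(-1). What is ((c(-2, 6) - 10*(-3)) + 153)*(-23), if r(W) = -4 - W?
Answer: -3795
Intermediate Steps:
c(n, a) = -3*a (c(n, a) = a*(-4 - 1*(-1)) = a*(-4 + 1) = a*(-3) = -3*a)
((c(-2, 6) - 10*(-3)) + 153)*(-23) = ((-3*6 - 10*(-3)) + 153)*(-23) = ((-18 + 30) + 153)*(-23) = (12 + 153)*(-23) = 165*(-23) = -3795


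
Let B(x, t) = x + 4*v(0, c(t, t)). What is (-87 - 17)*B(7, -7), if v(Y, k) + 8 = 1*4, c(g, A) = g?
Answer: 936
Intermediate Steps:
v(Y, k) = -4 (v(Y, k) = -8 + 1*4 = -8 + 4 = -4)
B(x, t) = -16 + x (B(x, t) = x + 4*(-4) = x - 16 = -16 + x)
(-87 - 17)*B(7, -7) = (-87 - 17)*(-16 + 7) = -104*(-9) = 936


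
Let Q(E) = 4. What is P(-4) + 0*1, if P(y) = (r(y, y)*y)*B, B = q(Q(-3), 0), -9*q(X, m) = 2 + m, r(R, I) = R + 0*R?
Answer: -32/9 ≈ -3.5556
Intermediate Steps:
r(R, I) = R (r(R, I) = R + 0 = R)
q(X, m) = -2/9 - m/9 (q(X, m) = -(2 + m)/9 = -2/9 - m/9)
B = -2/9 (B = -2/9 - ⅑*0 = -2/9 + 0 = -2/9 ≈ -0.22222)
P(y) = -2*y²/9 (P(y) = (y*y)*(-2/9) = y²*(-2/9) = -2*y²/9)
P(-4) + 0*1 = -2/9*(-4)² + 0*1 = -2/9*16 + 0 = -32/9 + 0 = -32/9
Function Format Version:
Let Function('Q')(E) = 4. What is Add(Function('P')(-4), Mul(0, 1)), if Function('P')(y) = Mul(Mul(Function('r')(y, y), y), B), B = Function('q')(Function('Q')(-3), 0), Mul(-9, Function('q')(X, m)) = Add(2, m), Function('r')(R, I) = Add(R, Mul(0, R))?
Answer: Rational(-32, 9) ≈ -3.5556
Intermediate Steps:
Function('r')(R, I) = R (Function('r')(R, I) = Add(R, 0) = R)
Function('q')(X, m) = Add(Rational(-2, 9), Mul(Rational(-1, 9), m)) (Function('q')(X, m) = Mul(Rational(-1, 9), Add(2, m)) = Add(Rational(-2, 9), Mul(Rational(-1, 9), m)))
B = Rational(-2, 9) (B = Add(Rational(-2, 9), Mul(Rational(-1, 9), 0)) = Add(Rational(-2, 9), 0) = Rational(-2, 9) ≈ -0.22222)
Function('P')(y) = Mul(Rational(-2, 9), Pow(y, 2)) (Function('P')(y) = Mul(Mul(y, y), Rational(-2, 9)) = Mul(Pow(y, 2), Rational(-2, 9)) = Mul(Rational(-2, 9), Pow(y, 2)))
Add(Function('P')(-4), Mul(0, 1)) = Add(Mul(Rational(-2, 9), Pow(-4, 2)), Mul(0, 1)) = Add(Mul(Rational(-2, 9), 16), 0) = Add(Rational(-32, 9), 0) = Rational(-32, 9)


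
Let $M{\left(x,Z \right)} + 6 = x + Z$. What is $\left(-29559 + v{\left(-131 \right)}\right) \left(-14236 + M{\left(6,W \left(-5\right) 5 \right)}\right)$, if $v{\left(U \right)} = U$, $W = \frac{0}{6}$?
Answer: $422666840$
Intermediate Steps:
$W = 0$ ($W = 0 \cdot \frac{1}{6} = 0$)
$M{\left(x,Z \right)} = -6 + Z + x$ ($M{\left(x,Z \right)} = -6 + \left(x + Z\right) = -6 + \left(Z + x\right) = -6 + Z + x$)
$\left(-29559 + v{\left(-131 \right)}\right) \left(-14236 + M{\left(6,W \left(-5\right) 5 \right)}\right) = \left(-29559 - 131\right) \left(-14236 + \left(-6 + 0 \left(-5\right) 5 + 6\right)\right) = - 29690 \left(-14236 + \left(-6 + 0 \cdot 5 + 6\right)\right) = - 29690 \left(-14236 + \left(-6 + 0 + 6\right)\right) = - 29690 \left(-14236 + 0\right) = \left(-29690\right) \left(-14236\right) = 422666840$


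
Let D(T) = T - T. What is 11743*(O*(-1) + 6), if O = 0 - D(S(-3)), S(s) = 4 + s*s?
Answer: 70458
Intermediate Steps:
S(s) = 4 + s²
D(T) = 0
O = 0 (O = 0 - 1*0 = 0 + 0 = 0)
11743*(O*(-1) + 6) = 11743*(0*(-1) + 6) = 11743*(0 + 6) = 11743*6 = 70458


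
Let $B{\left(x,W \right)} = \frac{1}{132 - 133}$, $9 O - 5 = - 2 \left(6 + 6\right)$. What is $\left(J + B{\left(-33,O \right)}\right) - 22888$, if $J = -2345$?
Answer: $-25234$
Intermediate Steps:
$O = - \frac{19}{9}$ ($O = \frac{5}{9} + \frac{\left(-2\right) \left(6 + 6\right)}{9} = \frac{5}{9} + \frac{\left(-2\right) 12}{9} = \frac{5}{9} + \frac{1}{9} \left(-24\right) = \frac{5}{9} - \frac{8}{3} = - \frac{19}{9} \approx -2.1111$)
$B{\left(x,W \right)} = -1$ ($B{\left(x,W \right)} = \frac{1}{-1} = -1$)
$\left(J + B{\left(-33,O \right)}\right) - 22888 = \left(-2345 - 1\right) - 22888 = -2346 - 22888 = -25234$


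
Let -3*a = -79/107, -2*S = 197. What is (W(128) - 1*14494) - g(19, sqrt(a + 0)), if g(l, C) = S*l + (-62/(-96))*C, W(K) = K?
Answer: -24989/2 - 31*sqrt(25359)/15408 ≈ -12495.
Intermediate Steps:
S = -197/2 (S = -1/2*197 = -197/2 ≈ -98.500)
a = 79/321 (a = -(-79)/(3*107) = -1/3*(-79/107) = 79/321 ≈ 0.24611)
g(l, C) = -197*l/2 + 31*C/48 (g(l, C) = -197*l/2 + (-62/(-96))*C = -197*l/2 + (-62*(-1/96))*C = -197*l/2 + 31*C/48)
(W(128) - 1*14494) - g(19, sqrt(a + 0)) = (128 - 1*14494) - (-197/2*19 + 31*sqrt(79/321 + 0)/48) = (128 - 14494) - (-3743/2 + 31*sqrt(79/321)/48) = -14366 - (-3743/2 + 31*(sqrt(25359)/321)/48) = -14366 - (-3743/2 + 31*sqrt(25359)/15408) = -14366 + (3743/2 - 31*sqrt(25359)/15408) = -24989/2 - 31*sqrt(25359)/15408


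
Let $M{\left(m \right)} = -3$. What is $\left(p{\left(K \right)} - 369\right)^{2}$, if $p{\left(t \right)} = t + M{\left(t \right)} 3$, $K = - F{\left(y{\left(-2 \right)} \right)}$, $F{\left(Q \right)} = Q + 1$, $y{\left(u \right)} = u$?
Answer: $142129$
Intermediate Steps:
$F{\left(Q \right)} = 1 + Q$
$K = 1$ ($K = - (1 - 2) = \left(-1\right) \left(-1\right) = 1$)
$p{\left(t \right)} = -9 + t$ ($p{\left(t \right)} = t - 9 = -9 + t$)
$\left(p{\left(K \right)} - 369\right)^{2} = \left(\left(-9 + 1\right) - 369\right)^{2} = \left(-8 - 369\right)^{2} = \left(-377\right)^{2} = 142129$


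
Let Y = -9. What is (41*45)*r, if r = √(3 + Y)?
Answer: 1845*I*√6 ≈ 4519.3*I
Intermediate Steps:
r = I*√6 (r = √(3 - 9) = √(-6) = I*√6 ≈ 2.4495*I)
(41*45)*r = (41*45)*(I*√6) = 1845*(I*√6) = 1845*I*√6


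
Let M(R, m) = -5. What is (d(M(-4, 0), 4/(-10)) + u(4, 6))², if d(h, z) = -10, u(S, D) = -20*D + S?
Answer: 15876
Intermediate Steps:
u(S, D) = S - 20*D
(d(M(-4, 0), 4/(-10)) + u(4, 6))² = (-10 + (4 - 20*6))² = (-10 + (4 - 120))² = (-10 - 116)² = (-126)² = 15876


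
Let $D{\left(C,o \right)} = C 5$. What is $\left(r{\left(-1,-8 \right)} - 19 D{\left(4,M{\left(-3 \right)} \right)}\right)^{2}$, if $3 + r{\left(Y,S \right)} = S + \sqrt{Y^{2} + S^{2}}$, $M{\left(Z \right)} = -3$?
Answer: $\left(391 - \sqrt{65}\right)^{2} \approx 1.4664 \cdot 10^{5}$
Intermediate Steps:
$D{\left(C,o \right)} = 5 C$
$r{\left(Y,S \right)} = -3 + S + \sqrt{S^{2} + Y^{2}}$ ($r{\left(Y,S \right)} = -3 + \left(S + \sqrt{Y^{2} + S^{2}}\right) = -3 + \left(S + \sqrt{S^{2} + Y^{2}}\right) = -3 + S + \sqrt{S^{2} + Y^{2}}$)
$\left(r{\left(-1,-8 \right)} - 19 D{\left(4,M{\left(-3 \right)} \right)}\right)^{2} = \left(\left(-3 - 8 + \sqrt{\left(-8\right)^{2} + \left(-1\right)^{2}}\right) - 19 \cdot 5 \cdot 4\right)^{2} = \left(\left(-3 - 8 + \sqrt{64 + 1}\right) - 380\right)^{2} = \left(\left(-3 - 8 + \sqrt{65}\right) - 380\right)^{2} = \left(\left(-11 + \sqrt{65}\right) - 380\right)^{2} = \left(-391 + \sqrt{65}\right)^{2}$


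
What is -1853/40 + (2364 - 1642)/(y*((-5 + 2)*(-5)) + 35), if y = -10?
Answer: -9679/184 ≈ -52.603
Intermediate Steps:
-1853/40 + (2364 - 1642)/(y*((-5 + 2)*(-5)) + 35) = -1853/40 + (2364 - 1642)/(-10*(-5 + 2)*(-5) + 35) = -1853*1/40 + 722/(-(-30)*(-5) + 35) = -1853/40 + 722/(-10*15 + 35) = -1853/40 + 722/(-150 + 35) = -1853/40 + 722/(-115) = -1853/40 + 722*(-1/115) = -1853/40 - 722/115 = -9679/184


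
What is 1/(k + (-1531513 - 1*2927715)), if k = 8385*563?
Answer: 1/261527 ≈ 3.8237e-6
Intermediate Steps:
k = 4720755
1/(k + (-1531513 - 1*2927715)) = 1/(4720755 + (-1531513 - 1*2927715)) = 1/(4720755 + (-1531513 - 2927715)) = 1/(4720755 - 4459228) = 1/261527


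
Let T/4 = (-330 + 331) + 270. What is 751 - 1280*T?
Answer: -1386769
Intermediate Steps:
T = 1084 (T = 4*((-330 + 331) + 270) = 4*(1 + 270) = 4*271 = 1084)
751 - 1280*T = 751 - 1280*1084 = 751 - 1387520 = -1386769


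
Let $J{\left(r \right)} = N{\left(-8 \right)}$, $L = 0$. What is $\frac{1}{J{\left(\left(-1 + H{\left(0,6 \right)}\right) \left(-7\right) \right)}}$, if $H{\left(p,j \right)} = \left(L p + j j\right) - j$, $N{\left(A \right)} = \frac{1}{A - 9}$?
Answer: $-17$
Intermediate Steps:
$N{\left(A \right)} = \frac{1}{-9 + A}$
$H{\left(p,j \right)} = j^{2} - j$ ($H{\left(p,j \right)} = \left(0 p + j j\right) - j = \left(0 + j^{2}\right) - j = j^{2} - j$)
$J{\left(r \right)} = - \frac{1}{17}$ ($J{\left(r \right)} = \frac{1}{-9 - 8} = \frac{1}{-17} = - \frac{1}{17}$)
$\frac{1}{J{\left(\left(-1 + H{\left(0,6 \right)}\right) \left(-7\right) \right)}} = \frac{1}{- \frac{1}{17}} = -17$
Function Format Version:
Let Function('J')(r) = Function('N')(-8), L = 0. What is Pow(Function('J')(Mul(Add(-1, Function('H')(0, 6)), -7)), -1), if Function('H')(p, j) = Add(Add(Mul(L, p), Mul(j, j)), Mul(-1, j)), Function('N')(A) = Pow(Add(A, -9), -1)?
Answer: -17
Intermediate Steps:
Function('N')(A) = Pow(Add(-9, A), -1)
Function('H')(p, j) = Add(Pow(j, 2), Mul(-1, j)) (Function('H')(p, j) = Add(Add(Mul(0, p), Mul(j, j)), Mul(-1, j)) = Add(Add(0, Pow(j, 2)), Mul(-1, j)) = Add(Pow(j, 2), Mul(-1, j)))
Function('J')(r) = Rational(-1, 17) (Function('J')(r) = Pow(Add(-9, -8), -1) = Pow(-17, -1) = Rational(-1, 17))
Pow(Function('J')(Mul(Add(-1, Function('H')(0, 6)), -7)), -1) = Pow(Rational(-1, 17), -1) = -17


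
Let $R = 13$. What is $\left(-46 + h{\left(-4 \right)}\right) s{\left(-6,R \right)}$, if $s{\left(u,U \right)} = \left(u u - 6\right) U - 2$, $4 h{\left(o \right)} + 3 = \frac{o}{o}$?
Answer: $-18042$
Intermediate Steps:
$h{\left(o \right)} = - \frac{1}{2}$ ($h{\left(o \right)} = - \frac{3}{4} + \frac{o \frac{1}{o}}{4} = - \frac{3}{4} + \frac{1}{4} \cdot 1 = - \frac{3}{4} + \frac{1}{4} = - \frac{1}{2}$)
$s{\left(u,U \right)} = -2 + U \left(-6 + u^{2}\right)$ ($s{\left(u,U \right)} = \left(u^{2} - 6\right) U - 2 = \left(-6 + u^{2}\right) U - 2 = U \left(-6 + u^{2}\right) - 2 = -2 + U \left(-6 + u^{2}\right)$)
$\left(-46 + h{\left(-4 \right)}\right) s{\left(-6,R \right)} = \left(-46 - \frac{1}{2}\right) \left(-2 - 78 + 13 \left(-6\right)^{2}\right) = - \frac{93 \left(-2 - 78 + 13 \cdot 36\right)}{2} = - \frac{93 \left(-2 - 78 + 468\right)}{2} = \left(- \frac{93}{2}\right) 388 = -18042$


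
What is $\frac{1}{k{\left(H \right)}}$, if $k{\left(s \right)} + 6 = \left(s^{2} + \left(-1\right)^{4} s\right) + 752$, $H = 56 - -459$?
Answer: $\frac{1}{266486} \approx 3.7525 \cdot 10^{-6}$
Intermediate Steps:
$H = 515$ ($H = 56 + 459 = 515$)
$k{\left(s \right)} = 746 + s + s^{2}$ ($k{\left(s \right)} = -6 + \left(\left(s^{2} + \left(-1\right)^{4} s\right) + 752\right) = -6 + \left(\left(s^{2} + 1 s\right) + 752\right) = -6 + \left(\left(s^{2} + s\right) + 752\right) = -6 + \left(\left(s + s^{2}\right) + 752\right) = -6 + \left(752 + s + s^{2}\right) = 746 + s + s^{2}$)
$\frac{1}{k{\left(H \right)}} = \frac{1}{746 + 515 + 515^{2}} = \frac{1}{746 + 515 + 265225} = \frac{1}{266486}$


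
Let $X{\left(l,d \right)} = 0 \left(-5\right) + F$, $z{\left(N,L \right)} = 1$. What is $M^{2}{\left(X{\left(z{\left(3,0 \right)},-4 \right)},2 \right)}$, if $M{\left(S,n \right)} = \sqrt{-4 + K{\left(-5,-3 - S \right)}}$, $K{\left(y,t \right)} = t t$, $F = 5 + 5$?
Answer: $165$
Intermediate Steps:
$F = 10$
$K{\left(y,t \right)} = t^{2}$
$X{\left(l,d \right)} = 10$ ($X{\left(l,d \right)} = 0 \left(-5\right) + 10 = 0 + 10 = 10$)
$M{\left(S,n \right)} = \sqrt{-4 + \left(-3 - S\right)^{2}}$
$M^{2}{\left(X{\left(z{\left(3,0 \right)},-4 \right)},2 \right)} = \left(\sqrt{-4 + \left(3 + 10\right)^{2}}\right)^{2} = \left(\sqrt{-4 + 13^{2}}\right)^{2} = \left(\sqrt{-4 + 169}\right)^{2} = \left(\sqrt{165}\right)^{2} = 165$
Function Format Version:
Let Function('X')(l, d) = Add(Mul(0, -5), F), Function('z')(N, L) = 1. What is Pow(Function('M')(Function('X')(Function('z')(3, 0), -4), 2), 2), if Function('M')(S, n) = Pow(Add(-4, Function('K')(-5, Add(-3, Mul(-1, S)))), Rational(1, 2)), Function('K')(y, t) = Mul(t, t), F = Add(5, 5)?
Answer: 165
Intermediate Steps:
F = 10
Function('K')(y, t) = Pow(t, 2)
Function('X')(l, d) = 10 (Function('X')(l, d) = Add(Mul(0, -5), 10) = Add(0, 10) = 10)
Function('M')(S, n) = Pow(Add(-4, Pow(Add(-3, Mul(-1, S)), 2)), Rational(1, 2))
Pow(Function('M')(Function('X')(Function('z')(3, 0), -4), 2), 2) = Pow(Pow(Add(-4, Pow(Add(3, 10), 2)), Rational(1, 2)), 2) = Pow(Pow(Add(-4, Pow(13, 2)), Rational(1, 2)), 2) = Pow(Pow(Add(-4, 169), Rational(1, 2)), 2) = Pow(Pow(165, Rational(1, 2)), 2) = 165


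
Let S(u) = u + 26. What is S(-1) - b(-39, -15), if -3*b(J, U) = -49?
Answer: 26/3 ≈ 8.6667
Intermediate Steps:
b(J, U) = 49/3 (b(J, U) = -⅓*(-49) = 49/3)
S(u) = 26 + u
S(-1) - b(-39, -15) = (26 - 1) - 1*49/3 = 25 - 49/3 = 26/3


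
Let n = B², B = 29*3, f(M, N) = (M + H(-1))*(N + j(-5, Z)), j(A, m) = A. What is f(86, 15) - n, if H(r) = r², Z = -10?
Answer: -6699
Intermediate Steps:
f(M, N) = (1 + M)*(-5 + N) (f(M, N) = (M + (-1)²)*(N - 5) = (M + 1)*(-5 + N) = (1 + M)*(-5 + N))
B = 87
n = 7569 (n = 87² = 7569)
f(86, 15) - n = (-5 + 15 - 5*86 + 86*15) - 1*7569 = (-5 + 15 - 430 + 1290) - 7569 = 870 - 7569 = -6699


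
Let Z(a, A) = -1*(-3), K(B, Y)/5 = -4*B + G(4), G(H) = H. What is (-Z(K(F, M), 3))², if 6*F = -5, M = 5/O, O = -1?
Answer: 9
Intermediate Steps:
M = -5 (M = 5/(-1) = 5*(-1) = -5)
F = -⅚ (F = (⅙)*(-5) = -⅚ ≈ -0.83333)
K(B, Y) = 20 - 20*B (K(B, Y) = 5*(-4*B + 4) = 5*(4 - 4*B) = 20 - 20*B)
Z(a, A) = 3
(-Z(K(F, M), 3))² = (-1*3)² = (-3)² = 9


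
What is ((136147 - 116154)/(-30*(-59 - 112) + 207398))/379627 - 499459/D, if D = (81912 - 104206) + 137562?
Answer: -10074258150967395/2324994954452752 ≈ -4.3330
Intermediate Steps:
D = 115268 (D = -22294 + 137562 = 115268)
((136147 - 116154)/(-30*(-59 - 112) + 207398))/379627 - 499459/D = ((136147 - 116154)/(-30*(-59 - 112) + 207398))/379627 - 499459/115268 = (19993/(-30*(-171) + 207398))*(1/379627) - 499459*1/115268 = (19993/(5130 + 207398))*(1/379627) - 499459/115268 = (19993/212528)*(1/379627) - 499459/115268 = 19993/80681367056 - 499459/115268 = -10074258150967395/2324994954452752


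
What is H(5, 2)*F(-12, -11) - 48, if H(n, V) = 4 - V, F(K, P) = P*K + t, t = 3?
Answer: 222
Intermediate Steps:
F(K, P) = 3 + K*P (F(K, P) = P*K + 3 = K*P + 3 = 3 + K*P)
H(5, 2)*F(-12, -11) - 48 = (4 - 1*2)*(3 - 12*(-11)) - 48 = (4 - 2)*(3 + 132) - 48 = 2*135 - 48 = 270 - 48 = 222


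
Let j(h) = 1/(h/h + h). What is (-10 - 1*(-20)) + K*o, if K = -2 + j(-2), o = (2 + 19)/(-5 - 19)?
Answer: 101/8 ≈ 12.625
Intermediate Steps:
o = -7/8 (o = 21/(-24) = 21*(-1/24) = -7/8 ≈ -0.87500)
j(h) = 1/(1 + h)
K = -3 (K = -2 + 1/(1 - 2) = -2 + 1/(-1) = -2 - 1 = -3)
(-10 - 1*(-20)) + K*o = (-10 - 1*(-20)) - 3*(-7/8) = (-10 + 20) + 21/8 = 10 + 21/8 = 101/8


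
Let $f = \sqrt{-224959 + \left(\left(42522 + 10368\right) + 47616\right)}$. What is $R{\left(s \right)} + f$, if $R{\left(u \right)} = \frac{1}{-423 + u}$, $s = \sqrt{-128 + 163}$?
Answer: $- \frac{423}{178894} - \frac{\sqrt{35}}{178894} + i \sqrt{124453} \approx -0.0023976 + 352.78 i$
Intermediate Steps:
$s = \sqrt{35} \approx 5.9161$
$f = i \sqrt{124453}$ ($f = \sqrt{-224959 + \left(52890 + 47616\right)} = \sqrt{-224959 + 100506} = \sqrt{-124453} = i \sqrt{124453} \approx 352.78 i$)
$R{\left(s \right)} + f = \frac{1}{-423 + \sqrt{35}} + i \sqrt{124453}$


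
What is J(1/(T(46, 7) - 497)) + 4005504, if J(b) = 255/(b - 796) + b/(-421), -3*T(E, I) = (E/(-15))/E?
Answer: 671355210055064916489/167608187071516 ≈ 4.0055e+6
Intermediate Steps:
T(E, I) = 1/45 (T(E, I) = -E/(-15)/(3*E) = -E*(-1/15)/(3*E) = -(-E/15)/(3*E) = -⅓*(-1/15) = 1/45)
J(b) = 255/(-796 + b) - b/421 (J(b) = 255/(-796 + b) + b*(-1/421) = 255/(-796 + b) - b/421)
J(1/(T(46, 7) - 497)) + 4005504 = (107355 - (1/(1/45 - 497))² + 796/(1/45 - 497))/(421*(-796 + 1/(1/45 - 497))) + 4005504 = (107355 - (1/(-22364/45))² + 796/(-22364/45))/(421*(-796 + 1/(-22364/45))) + 4005504 = (107355 - (-45/22364)² + 796*(-45/22364))/(421*(-796 - 45/22364)) + 4005504 = (107355 - 1*2025/500148496 - 8955/5591)/(421*(-17801789/22364)) + 4005504 = (1/421)*(-22364/17801789)*(107355 - 2025/500148496 - 8955/5591) + 4005504 = (1/421)*(-22364/17801789)*(53692640707575/500148496) + 4005504 = -53692640707575/167608187071516 + 4005504 = 671355210055064916489/167608187071516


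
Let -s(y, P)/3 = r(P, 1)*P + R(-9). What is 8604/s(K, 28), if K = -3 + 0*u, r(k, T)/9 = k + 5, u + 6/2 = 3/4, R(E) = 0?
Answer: -239/693 ≈ -0.34488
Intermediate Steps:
u = -9/4 (u = -3 + 3/4 = -3 + 3*(¼) = -3 + ¾ = -9/4 ≈ -2.2500)
r(k, T) = 45 + 9*k (r(k, T) = 9*(k + 5) = 9*(5 + k) = 45 + 9*k)
K = -3 (K = -3 + 0*(-9/4) = -3 + 0 = -3)
s(y, P) = -3*P*(45 + 9*P) (s(y, P) = -3*((45 + 9*P)*P + 0) = -3*(P*(45 + 9*P) + 0) = -3*P*(45 + 9*P))
8604/s(K, 28) = 8604/((-27*28*(5 + 28))) = 8604/((-27*28*33)) = 8604/(-24948) = 8604*(-1/24948) = -239/693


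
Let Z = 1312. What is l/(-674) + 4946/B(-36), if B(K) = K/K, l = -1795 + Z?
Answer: 3334087/674 ≈ 4946.7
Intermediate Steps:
l = -483 (l = -1795 + 1312 = -483)
B(K) = 1
l/(-674) + 4946/B(-36) = -483/(-674) + 4946/1 = -483*(-1/674) + 4946*1 = 483/674 + 4946 = 3334087/674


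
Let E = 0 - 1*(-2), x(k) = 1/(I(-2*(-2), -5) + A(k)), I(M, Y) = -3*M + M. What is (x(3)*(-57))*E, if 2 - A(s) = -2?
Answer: 57/2 ≈ 28.500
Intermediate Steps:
A(s) = 4 (A(s) = 2 - 1*(-2) = 2 + 2 = 4)
I(M, Y) = -2*M
x(k) = -1/4 (x(k) = 1/(-(-4)*(-2) + 4) = 1/(-2*4 + 4) = 1/(-8 + 4) = 1/(-4) = -1/4)
E = 2 (E = 0 + 2 = 2)
(x(3)*(-57))*E = -1/4*(-57)*2 = (57/4)*2 = 57/2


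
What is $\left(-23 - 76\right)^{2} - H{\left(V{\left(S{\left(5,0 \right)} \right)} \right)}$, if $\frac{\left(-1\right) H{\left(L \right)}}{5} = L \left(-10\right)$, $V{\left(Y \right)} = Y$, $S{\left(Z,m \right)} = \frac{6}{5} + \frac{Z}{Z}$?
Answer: $9691$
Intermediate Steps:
$S{\left(Z,m \right)} = \frac{11}{5}$ ($S{\left(Z,m \right)} = 6 \cdot \frac{1}{5} + 1 = \frac{6}{5} + 1 = \frac{11}{5}$)
$H{\left(L \right)} = 50 L$ ($H{\left(L \right)} = - 5 L \left(-10\right) = - 5 \left(- 10 L\right) = 50 L$)
$\left(-23 - 76\right)^{2} - H{\left(V{\left(S{\left(5,0 \right)} \right)} \right)} = \left(-23 - 76\right)^{2} - 50 \cdot \frac{11}{5} = \left(-99\right)^{2} - 110 = 9801 - 110 = 9691$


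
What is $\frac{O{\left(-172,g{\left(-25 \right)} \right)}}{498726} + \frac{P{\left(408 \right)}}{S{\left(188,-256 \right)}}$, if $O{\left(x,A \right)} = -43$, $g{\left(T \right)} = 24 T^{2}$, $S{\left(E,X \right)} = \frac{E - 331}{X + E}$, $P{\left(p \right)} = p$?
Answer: $\frac{13836647995}{71317818} \approx 194.01$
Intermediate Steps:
$S{\left(E,X \right)} = \frac{-331 + E}{E + X}$
$\frac{O{\left(-172,g{\left(-25 \right)} \right)}}{498726} + \frac{P{\left(408 \right)}}{S{\left(188,-256 \right)}} = - \frac{43}{498726} + \frac{408}{\frac{1}{188 - 256} \left(-331 + 188\right)} = \left(-43\right) \frac{1}{498726} + \frac{408}{\frac{1}{-68} \left(-143\right)} = - \frac{43}{498726} + \frac{408}{\left(- \frac{1}{68}\right) \left(-143\right)} = - \frac{43}{498726} + \frac{408}{\frac{143}{68}} = - \frac{43}{498726} + 408 \cdot \frac{68}{143} = - \frac{43}{498726} + \frac{27744}{143} = \frac{13836647995}{71317818}$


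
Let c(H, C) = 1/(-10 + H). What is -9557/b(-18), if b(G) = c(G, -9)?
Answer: 267596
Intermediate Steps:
b(G) = 1/(-10 + G)
-9557/b(-18) = -9557/(1/(-10 - 18)) = -9557/(1/(-28)) = -9557/(-1/28) = -9557*(-28) = 267596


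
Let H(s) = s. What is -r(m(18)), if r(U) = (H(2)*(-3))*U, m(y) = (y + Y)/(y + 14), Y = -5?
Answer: 39/16 ≈ 2.4375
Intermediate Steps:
m(y) = (-5 + y)/(14 + y) (m(y) = (y - 5)/(y + 14) = (-5 + y)/(14 + y))
r(U) = -6*U (r(U) = (2*(-3))*U = -6*U)
-r(m(18)) = -(-6)*(-5 + 18)/(14 + 18) = -(-6)*13/32 = -1*(-39/16) = 39/16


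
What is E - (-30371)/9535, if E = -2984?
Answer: -28422069/9535 ≈ -2980.8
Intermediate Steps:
E - (-30371)/9535 = -2984 - (-30371)/9535 = -2984 - 1*(-30371/9535) = -2984 + 30371/9535 = -28422069/9535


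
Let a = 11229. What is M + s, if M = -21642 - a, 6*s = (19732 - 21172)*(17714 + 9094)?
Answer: -6466791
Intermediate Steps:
s = -6433920 (s = ((19732 - 21172)*(17714 + 9094))/6 = (-1440*26808)/6 = (⅙)*(-38603520) = -6433920)
M = -32871 (M = -21642 - 1*11229 = -21642 - 11229 = -32871)
M + s = -32871 - 6433920 = -6466791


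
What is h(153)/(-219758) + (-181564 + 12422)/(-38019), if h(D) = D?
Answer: 1615847423/363259974 ≈ 4.4482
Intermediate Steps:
h(153)/(-219758) + (-181564 + 12422)/(-38019) = 153/(-219758) + (-181564 + 12422)/(-38019) = 153*(-1/219758) - 169142*(-1/38019) = -153/219758 + 7354/1653 = 1615847423/363259974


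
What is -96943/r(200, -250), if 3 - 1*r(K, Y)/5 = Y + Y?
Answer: -96943/2515 ≈ -38.546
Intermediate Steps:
r(K, Y) = 15 - 10*Y (r(K, Y) = 15 - 5*(Y + Y) = 15 - 10*Y)
-96943/r(200, -250) = -96943/(15 - 10*(-250)) = -96943/(15 + 2500) = -96943/2515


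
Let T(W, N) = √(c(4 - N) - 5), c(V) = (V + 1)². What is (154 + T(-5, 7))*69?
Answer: 10626 + 69*I ≈ 10626.0 + 69.0*I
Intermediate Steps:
c(V) = (1 + V)²
T(W, N) = √(-5 + (5 - N)²) (T(W, N) = √((1 + (4 - N))² - 5) = √((5 - N)² - 5) = √(-5 + (5 - N)²))
(154 + T(-5, 7))*69 = (154 + √(-5 + (-5 + 7)²))*69 = (154 + √(-5 + 2²))*69 = (154 + √(-5 + 4))*69 = (154 + √(-1))*69 = (154 + I)*69 = 10626 + 69*I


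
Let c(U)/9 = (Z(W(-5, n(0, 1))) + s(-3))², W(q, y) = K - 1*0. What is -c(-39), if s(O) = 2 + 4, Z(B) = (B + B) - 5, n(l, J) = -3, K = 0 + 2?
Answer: -225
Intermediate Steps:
K = 2
W(q, y) = 2 (W(q, y) = 2 - 1*0 = 2 + 0 = 2)
Z(B) = -5 + 2*B (Z(B) = 2*B - 5 = -5 + 2*B)
s(O) = 6
c(U) = 225 (c(U) = 9*((-5 + 2*2) + 6)² = 9*((-5 + 4) + 6)² = 9*(-1 + 6)² = 9*5² = 9*25 = 225)
-c(-39) = -1*225 = -225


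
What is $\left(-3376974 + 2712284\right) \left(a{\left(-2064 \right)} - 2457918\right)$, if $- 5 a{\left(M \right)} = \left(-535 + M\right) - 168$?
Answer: $1633385675974$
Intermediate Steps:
$a{\left(M \right)} = \frac{703}{5} - \frac{M}{5}$ ($a{\left(M \right)} = - \frac{\left(-535 + M\right) - 168}{5} = - \frac{-703 + M}{5} = \frac{703}{5} - \frac{M}{5}$)
$\left(-3376974 + 2712284\right) \left(a{\left(-2064 \right)} - 2457918\right) = \left(-3376974 + 2712284\right) \left(\left(\frac{703}{5} - - \frac{2064}{5}\right) - 2457918\right) = - 664690 \left(\left(\frac{703}{5} + \frac{2064}{5}\right) - 2457918\right) = - 664690 \left(\frac{2767}{5} - 2457918\right) = \left(-664690\right) \left(- \frac{12286823}{5}\right) = 1633385675974$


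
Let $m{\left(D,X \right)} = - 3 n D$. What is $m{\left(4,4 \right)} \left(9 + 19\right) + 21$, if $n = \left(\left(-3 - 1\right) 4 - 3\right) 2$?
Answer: $12789$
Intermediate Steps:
$n = -38$ ($n = \left(\left(-4\right) 4 - 3\right) 2 = \left(-16 - 3\right) 2 = \left(-19\right) 2 = -38$)
$m{\left(D,X \right)} = 114 D$ ($m{\left(D,X \right)} = \left(-3\right) \left(-38\right) D = 114 D$)
$m{\left(4,4 \right)} \left(9 + 19\right) + 21 = 114 \cdot 4 \left(9 + 19\right) + 21 = 456 \cdot 28 + 21 = 12768 + 21 = 12789$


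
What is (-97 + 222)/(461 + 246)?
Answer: 125/707 ≈ 0.17680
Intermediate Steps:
(-97 + 222)/(461 + 246) = 125/707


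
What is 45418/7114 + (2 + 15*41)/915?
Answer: 22973404/3254655 ≈ 7.0586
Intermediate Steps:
45418/7114 + (2 + 15*41)/915 = 45418*(1/7114) + (2 + 615)*(1/915) = 22709/3557 + 617*(1/915) = 22709/3557 + 617/915 = 22973404/3254655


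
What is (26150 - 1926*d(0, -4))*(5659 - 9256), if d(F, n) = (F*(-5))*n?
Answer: -94061550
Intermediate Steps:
d(F, n) = -5*F*n (d(F, n) = (-5*F)*n = -5*F*n)
(26150 - 1926*d(0, -4))*(5659 - 9256) = (26150 - (-9630)*0*(-4))*(5659 - 9256) = (26150 - 1926*0)*(-3597) = (26150 + 0)*(-3597) = 26150*(-3597) = -94061550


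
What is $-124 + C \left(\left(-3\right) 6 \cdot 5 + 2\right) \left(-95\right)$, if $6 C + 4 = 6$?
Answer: $\frac{7988}{3} \approx 2662.7$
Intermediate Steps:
$C = \frac{1}{3}$ ($C = - \frac{2}{3} + \frac{1}{6} \cdot 6 = - \frac{2}{3} + 1 = \frac{1}{3} \approx 0.33333$)
$-124 + C \left(\left(-3\right) 6 \cdot 5 + 2\right) \left(-95\right) = -124 + \frac{\left(-3\right) 6 \cdot 5 + 2}{3} \left(-95\right) = -124 + \frac{\left(-18\right) 5 + 2}{3} \left(-95\right) = -124 + \frac{-90 + 2}{3} \left(-95\right) = -124 + \frac{1}{3} \left(-88\right) \left(-95\right) = -124 - - \frac{8360}{3} = -124 + \frac{8360}{3} = \frac{7988}{3}$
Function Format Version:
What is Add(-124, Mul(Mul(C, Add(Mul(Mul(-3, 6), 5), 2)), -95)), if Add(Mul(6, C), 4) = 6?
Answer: Rational(7988, 3) ≈ 2662.7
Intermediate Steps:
C = Rational(1, 3) (C = Add(Rational(-2, 3), Mul(Rational(1, 6), 6)) = Add(Rational(-2, 3), 1) = Rational(1, 3) ≈ 0.33333)
Add(-124, Mul(Mul(C, Add(Mul(Mul(-3, 6), 5), 2)), -95)) = Add(-124, Mul(Mul(Rational(1, 3), Add(Mul(Mul(-3, 6), 5), 2)), -95)) = Add(-124, Mul(Mul(Rational(1, 3), Add(Mul(-18, 5), 2)), -95)) = Add(-124, Mul(Mul(Rational(1, 3), Add(-90, 2)), -95)) = Add(-124, Mul(Mul(Rational(1, 3), -88), -95)) = Add(-124, Mul(Rational(-88, 3), -95)) = Add(-124, Rational(8360, 3)) = Rational(7988, 3)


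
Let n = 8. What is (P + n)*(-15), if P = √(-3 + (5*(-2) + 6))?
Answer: -120 - 15*I*√7 ≈ -120.0 - 39.686*I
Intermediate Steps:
P = I*√7 (P = √(-3 + (-10 + 6)) = √(-3 - 4) = √(-7) = I*√7 ≈ 2.6458*I)
(P + n)*(-15) = (I*√7 + 8)*(-15) = (8 + I*√7)*(-15) = -120 - 15*I*√7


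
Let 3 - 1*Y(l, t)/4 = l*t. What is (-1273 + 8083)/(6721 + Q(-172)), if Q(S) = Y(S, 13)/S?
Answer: 48805/47794 ≈ 1.0212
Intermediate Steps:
Y(l, t) = 12 - 4*l*t
Q(S) = (12 - 52*S)/S (Q(S) = (12 - 4*S*13)/S = (12 - 52*S)/S)
(-1273 + 8083)/(6721 + Q(-172)) = (-1273 + 8083)/(6721 + (-52 + 12/(-172))) = 6810/(6721 + (-52 + 12*(-1/172))) = 6810/(6721 + (-52 - 3/43)) = 6810/(6721 - 2239/43) = 6810/(286764/43) = 6810*(43/286764) = 48805/47794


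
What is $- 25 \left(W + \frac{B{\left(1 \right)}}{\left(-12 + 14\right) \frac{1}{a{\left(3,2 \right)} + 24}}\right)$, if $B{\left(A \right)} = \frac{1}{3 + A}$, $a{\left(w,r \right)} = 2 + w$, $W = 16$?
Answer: $- \frac{3925}{8} \approx -490.63$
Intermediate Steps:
$- 25 \left(W + \frac{B{\left(1 \right)}}{\left(-12 + 14\right) \frac{1}{a{\left(3,2 \right)} + 24}}\right) = - 25 \left(16 + \frac{1}{\left(3 + 1\right) \frac{-12 + 14}{\left(2 + 3\right) + 24}}\right) = - 25 \left(16 + \frac{1}{4 \frac{2}{5 + 24}}\right) = - 25 \left(16 + \frac{1}{4 \cdot \frac{2}{29}}\right) = - 25 \left(16 + \frac{1}{4} \cdot \frac{29}{2}\right) = - 25 \left(16 + \frac{29}{8}\right) = \left(-25\right) \frac{157}{8} = - \frac{3925}{8}$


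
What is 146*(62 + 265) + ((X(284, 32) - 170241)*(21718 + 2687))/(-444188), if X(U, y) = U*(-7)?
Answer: 25409672241/444188 ≈ 57205.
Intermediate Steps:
X(U, y) = -7*U
146*(62 + 265) + ((X(284, 32) - 170241)*(21718 + 2687))/(-444188) = 146*(62 + 265) + ((-7*284 - 170241)*(21718 + 2687))/(-444188) = 146*327 + ((-1988 - 170241)*24405)*(-1/444188) = 47742 - 172229*24405*(-1/444188) = 47742 - 4203248745*(-1/444188) = 47742 + 4203248745/444188 = 25409672241/444188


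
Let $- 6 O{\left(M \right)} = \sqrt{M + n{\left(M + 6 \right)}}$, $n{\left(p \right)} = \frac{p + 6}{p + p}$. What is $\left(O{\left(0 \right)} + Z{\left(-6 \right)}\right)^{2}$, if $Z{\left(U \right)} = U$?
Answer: $\frac{1369}{36} \approx 38.028$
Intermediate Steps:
$n{\left(p \right)} = \frac{6 + p}{2 p}$
$O{\left(M \right)} = - \frac{\sqrt{M + \frac{12 + M}{2 \left(6 + M\right)}}}{6}$ ($O{\left(M \right)} = - \frac{\sqrt{M + \frac{6 + \left(M + 6\right)}{2 \left(M + 6\right)}}}{6} = - \frac{\sqrt{M + \frac{6 + \left(6 + M\right)}{2 \left(6 + M\right)}}}{6} = - \frac{\sqrt{M + \frac{12 + M}{2 \left(6 + M\right)}}}{6}$)
$\left(O{\left(0 \right)} + Z{\left(-6 \right)}\right)^{2} = \left(- \frac{\sqrt{2} \sqrt{\frac{12 + 0 + 2 \cdot 0 \left(6 + 0\right)}{6 + 0}}}{12} - 6\right)^{2} = \left(- \frac{\sqrt{2} \sqrt{\frac{12 + 0 + 2 \cdot 0 \cdot 6}{6}}}{12} - 6\right)^{2} = \left(- \frac{\sqrt{2} \sqrt{\frac{12 + 0 + 0}{6}}}{12} - 6\right)^{2} = \left(- \frac{\sqrt{2} \sqrt{\frac{1}{6} \cdot 12}}{12} - 6\right)^{2} = \left(- \frac{\sqrt{2} \sqrt{2}}{12} - 6\right)^{2} = \left(- \frac{1}{6} - 6\right)^{2} = \left(- \frac{37}{6}\right)^{2} = \frac{1369}{36}$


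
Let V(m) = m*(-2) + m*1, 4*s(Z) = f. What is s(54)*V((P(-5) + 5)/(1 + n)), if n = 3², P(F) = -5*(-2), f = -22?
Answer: 33/4 ≈ 8.2500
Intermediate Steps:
P(F) = 10
n = 9
s(Z) = -11/2 (s(Z) = (¼)*(-22) = -11/2)
V(m) = -m (V(m) = -2*m + m = -m)
s(54)*V((P(-5) + 5)/(1 + n)) = -(-11)*(10 + 5)/(1 + 9)/2 = -(-11)*15/10/2 = -(-11)*15*(⅒)/2 = -(-11)*3/(2*2) = -11/2*(-3/2) = 33/4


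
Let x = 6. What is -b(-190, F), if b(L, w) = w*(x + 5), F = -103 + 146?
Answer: -473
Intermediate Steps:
F = 43
b(L, w) = 11*w (b(L, w) = w*(6 + 5) = w*11 = 11*w)
-b(-190, F) = -11*43 = -1*473 = -473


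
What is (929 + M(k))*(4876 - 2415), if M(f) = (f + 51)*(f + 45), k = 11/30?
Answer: 7219099861/900 ≈ 8.0212e+6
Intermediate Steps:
k = 11/30 (k = 11*(1/30) = 11/30 ≈ 0.36667)
M(f) = (45 + f)*(51 + f) (M(f) = (51 + f)*(45 + f) = (45 + f)*(51 + f))
(929 + M(k))*(4876 - 2415) = (929 + (2295 + (11/30)² + 96*(11/30)))*(4876 - 2415) = (929 + (2295 + 121/900 + 176/5))*2461 = (929 + 2097301/900)*2461 = (2933401/900)*2461 = 7219099861/900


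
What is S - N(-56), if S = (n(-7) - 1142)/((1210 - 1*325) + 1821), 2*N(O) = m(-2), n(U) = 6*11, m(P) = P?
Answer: 815/1353 ≈ 0.60237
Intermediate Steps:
n(U) = 66
N(O) = -1 (N(O) = (½)*(-2) = -1)
S = -538/1353 (S = (66 - 1142)/((1210 - 1*325) + 1821) = -1076/((1210 - 325) + 1821) = -1076/(885 + 1821) = -1076/2706 = -1076*1/2706 = -538/1353 ≈ -0.39763)
S - N(-56) = -538/1353 - 1*(-1) = -538/1353 + 1 = 815/1353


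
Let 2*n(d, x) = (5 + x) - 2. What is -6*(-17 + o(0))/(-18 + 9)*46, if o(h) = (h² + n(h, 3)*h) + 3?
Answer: -1288/3 ≈ -429.33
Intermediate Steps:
n(d, x) = 3/2 + x/2 (n(d, x) = ((5 + x) - 2)/2 = (3 + x)/2 = 3/2 + x/2)
o(h) = 3 + h² + 3*h (o(h) = (h² + (3/2 + (½)*3)*h) + 3 = (h² + (3/2 + 3/2)*h) + 3 = (h² + 3*h) + 3 = 3 + h² + 3*h)
-6*(-17 + o(0))/(-18 + 9)*46 = -6*(-17 + (3 + 0² + 3*0))/(-18 + 9)*46 = -6*(-17 + (3 + 0 + 0))/(-9)*46 = -6*(-17 + 3)*(-1)/9*46 = -(-84)*(-1)/9*46 = -6*14/9*46 = -28/3*46 = -1288/3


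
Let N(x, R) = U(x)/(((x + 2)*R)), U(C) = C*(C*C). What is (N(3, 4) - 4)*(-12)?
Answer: 159/5 ≈ 31.800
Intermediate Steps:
U(C) = C³ (U(C) = C*C² = C³)
N(x, R) = x³/(R*(2 + x)) (N(x, R) = x³/(((x + 2)*R)) = x³/(((2 + x)*R)) = x³/((R*(2 + x))) = x³*(1/(R*(2 + x))) = x³/(R*(2 + x)))
(N(3, 4) - 4)*(-12) = (3³/(4*(2 + 3)) - 4)*(-12) = ((¼)*27/5 - 4)*(-12) = ((¼)*27*(⅕) - 4)*(-12) = (27/20 - 4)*(-12) = -53/20*(-12) = 159/5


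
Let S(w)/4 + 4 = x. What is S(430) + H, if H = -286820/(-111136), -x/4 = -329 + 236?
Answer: 40969753/27784 ≈ 1474.6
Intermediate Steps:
x = 372 (x = -4*(-329 + 236) = -4*(-93) = 372)
S(w) = 1472 (S(w) = -16 + 4*372 = -16 + 1488 = 1472)
H = 71705/27784 (H = -286820*(-1/111136) = 71705/27784 ≈ 2.5808)
S(430) + H = 1472 + 71705/27784 = 40969753/27784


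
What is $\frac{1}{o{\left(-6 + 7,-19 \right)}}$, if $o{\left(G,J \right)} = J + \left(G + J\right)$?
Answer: $- \frac{1}{37} \approx -0.027027$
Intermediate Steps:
$o{\left(G,J \right)} = G + 2 J$
$\frac{1}{o{\left(-6 + 7,-19 \right)}} = \frac{1}{\left(-6 + 7\right) + 2 \left(-19\right)} = \frac{1}{1 - 38} = \frac{1}{-37} = - \frac{1}{37}$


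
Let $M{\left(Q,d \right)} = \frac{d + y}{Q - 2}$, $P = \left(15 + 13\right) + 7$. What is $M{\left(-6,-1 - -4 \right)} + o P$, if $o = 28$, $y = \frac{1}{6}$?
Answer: $\frac{47021}{48} \approx 979.6$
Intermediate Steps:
$y = \frac{1}{6} \approx 0.16667$
$P = 35$ ($P = 28 + 7 = 35$)
$M{\left(Q,d \right)} = \frac{\frac{1}{6} + d}{-2 + Q}$ ($M{\left(Q,d \right)} = \frac{d + \frac{1}{6}}{Q - 2} = \frac{\frac{1}{6} + d}{-2 + Q}$)
$M{\left(-6,-1 - -4 \right)} + o P = \frac{\frac{1}{6} - -3}{-2 - 6} + 28 \cdot 35 = \frac{\frac{1}{6} + \left(-1 + 4\right)}{-8} + 980 = - \frac{\frac{1}{6} + 3}{8} + 980 = \left(- \frac{1}{8}\right) \frac{19}{6} + 980 = - \frac{19}{48} + 980 = \frac{47021}{48}$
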